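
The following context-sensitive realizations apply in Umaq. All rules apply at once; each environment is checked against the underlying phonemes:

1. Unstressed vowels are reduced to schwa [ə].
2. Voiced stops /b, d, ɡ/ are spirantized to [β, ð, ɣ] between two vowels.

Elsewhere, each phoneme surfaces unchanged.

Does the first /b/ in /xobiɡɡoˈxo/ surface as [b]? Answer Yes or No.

No

/b/ (between /o/ and /i/) occurs between two vowels → [β] by rule 2.
The actual realization is [β], not [b].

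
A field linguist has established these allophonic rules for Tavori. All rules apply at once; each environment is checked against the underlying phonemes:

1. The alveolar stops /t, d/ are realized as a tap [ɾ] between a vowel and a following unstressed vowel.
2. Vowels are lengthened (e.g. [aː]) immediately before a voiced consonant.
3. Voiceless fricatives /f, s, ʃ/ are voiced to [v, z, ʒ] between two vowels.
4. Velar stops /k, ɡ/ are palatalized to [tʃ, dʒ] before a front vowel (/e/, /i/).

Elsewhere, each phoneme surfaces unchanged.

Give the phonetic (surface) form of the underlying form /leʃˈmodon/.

[leʃˈmoːɾoːn]

/e/ (between /l/ and /ʃ/): rule 2 targets it, but not before a voiced consonant → unchanged [e].
/ʃ/ (between /e/ and /m/) fails the environment for rule 3, so it stays [ʃ].
Rule 2 applies to /o/ (between /m/ and /d/: before a voiced consonant) → [oː].
/d/ — between /o/ and /o/, between a vowel and a following unstressed vowel — surfaces as [ɾ] (rule 1).
/o/ — between /d/ and /n/, before a voiced consonant — surfaces as [oː] (rule 2).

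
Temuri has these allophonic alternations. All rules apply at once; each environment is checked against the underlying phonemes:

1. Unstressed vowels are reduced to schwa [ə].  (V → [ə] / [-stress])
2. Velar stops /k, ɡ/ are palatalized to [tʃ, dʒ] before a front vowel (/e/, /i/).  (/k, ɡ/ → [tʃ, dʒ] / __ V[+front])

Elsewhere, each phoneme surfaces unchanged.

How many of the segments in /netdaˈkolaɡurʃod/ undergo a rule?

5

Segments that undergo a rule: /e/ → [ə] (rule 1); /a/ → [ə] (rule 1); /a/ → [ə] (rule 1); /u/ → [ə] (rule 1); /o/ → [ə] (rule 1).
All other segments surface unchanged.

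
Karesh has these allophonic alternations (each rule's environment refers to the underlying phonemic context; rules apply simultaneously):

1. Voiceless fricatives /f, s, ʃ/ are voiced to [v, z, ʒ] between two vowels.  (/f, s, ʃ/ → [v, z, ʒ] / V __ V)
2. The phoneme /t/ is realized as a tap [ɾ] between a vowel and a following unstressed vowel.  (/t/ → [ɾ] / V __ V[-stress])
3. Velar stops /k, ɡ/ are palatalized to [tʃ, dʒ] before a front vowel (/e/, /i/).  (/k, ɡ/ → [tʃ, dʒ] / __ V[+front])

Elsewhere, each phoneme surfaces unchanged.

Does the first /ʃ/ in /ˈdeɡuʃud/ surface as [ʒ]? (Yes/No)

Yes

/ʃ/ meets the environment for rule 1 (between two vowels) → [ʒ].
The actual realization is [ʒ], which matches [ʒ].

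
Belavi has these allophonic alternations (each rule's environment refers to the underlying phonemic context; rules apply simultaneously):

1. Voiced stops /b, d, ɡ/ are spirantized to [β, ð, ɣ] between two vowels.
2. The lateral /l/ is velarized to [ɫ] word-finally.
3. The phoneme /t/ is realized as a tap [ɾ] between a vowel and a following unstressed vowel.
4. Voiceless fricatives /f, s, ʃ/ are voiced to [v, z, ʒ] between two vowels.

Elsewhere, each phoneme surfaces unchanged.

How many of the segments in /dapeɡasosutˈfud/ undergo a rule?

Segments that undergo a rule: /ɡ/ → [ɣ] (rule 1); /s/ → [z] (rule 4); /s/ → [z] (rule 4).
All other segments surface unchanged.

3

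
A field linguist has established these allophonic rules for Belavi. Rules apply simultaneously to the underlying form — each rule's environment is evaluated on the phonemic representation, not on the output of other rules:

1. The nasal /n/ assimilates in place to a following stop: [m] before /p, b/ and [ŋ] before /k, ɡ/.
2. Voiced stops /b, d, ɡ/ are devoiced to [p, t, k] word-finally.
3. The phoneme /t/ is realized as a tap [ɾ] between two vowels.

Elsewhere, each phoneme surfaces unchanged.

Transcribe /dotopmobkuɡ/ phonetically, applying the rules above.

[doɾopmobkuk]

/d/ (word-initial) is in the target of rule 2 but the environment (word-finally) is not met → [d].
Rule 3 applies to /t/ (between /o/ and /o/: between two vowels) → [ɾ].
/b/ (between /o/ and /k/): rule 2 targets it, but not word-finally → unchanged [b].
Rule 2 applies to /ɡ/ (word-final: word-finally) → [k].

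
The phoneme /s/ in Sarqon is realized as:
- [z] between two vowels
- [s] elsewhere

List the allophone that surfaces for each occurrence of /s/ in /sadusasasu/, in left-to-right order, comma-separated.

[s], [z], [z], [z]

Occurrence 1 (position 1): no conditioning environment matches → elsewhere allophone [s].
Occurrence 2 (position 5): between two vowels → [z].
Occurrence 3 (position 7): between two vowels → [z].
Occurrence 4 (position 9): between two vowels → [z].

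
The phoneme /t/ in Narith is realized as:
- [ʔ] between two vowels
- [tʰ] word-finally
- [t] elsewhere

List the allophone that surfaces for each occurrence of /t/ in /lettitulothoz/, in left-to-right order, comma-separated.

[t], [t], [ʔ], [t]

Occurrence 1 (position 3): no conditioning environment matches → elsewhere allophone [t].
Occurrence 2 (position 4): no conditioning environment matches → elsewhere allophone [t].
Occurrence 3 (position 6): between two vowels → [ʔ].
Occurrence 4 (position 10): no conditioning environment matches → elsewhere allophone [t].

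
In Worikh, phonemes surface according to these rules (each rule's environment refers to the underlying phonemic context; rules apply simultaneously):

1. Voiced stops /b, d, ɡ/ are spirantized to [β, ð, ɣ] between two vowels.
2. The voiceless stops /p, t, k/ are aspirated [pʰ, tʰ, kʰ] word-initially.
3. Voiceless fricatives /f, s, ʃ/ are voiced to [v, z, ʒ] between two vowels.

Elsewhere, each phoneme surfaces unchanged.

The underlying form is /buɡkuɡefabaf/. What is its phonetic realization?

/b/ (word-initial): rule 1 targets it, but not between two vowels → unchanged [b].
/u/ (between /b/ and /ɡ/) is unaffected → [u].
/ɡ/ (between /u/ and /k/) fails the environment for rule 1, so it stays [ɡ].
/k/ (between /ɡ/ and /u/): rule 2 targets it, but not word-initially → unchanged [k].
/u/ — not in any rule's target class → [u].
/ɡ/ (between /u/ and /e/) occurs between two vowels → [ɣ] by rule 1.
/e/ (between /ɡ/ and /f/): no rule targets it → [e].
/f/ — between /e/ and /a/, between two vowels — surfaces as [v] (rule 3).
/a/ stays [a].
/b/ (between /a/ and /a/) occurs between two vowels → [β] by rule 1.
/a/ — not in any rule's target class → [a].
/f/ (word-final) is in the target of rule 3 but the environment (between two vowels) is not met → [f].

[buɡkuɣevaβaf]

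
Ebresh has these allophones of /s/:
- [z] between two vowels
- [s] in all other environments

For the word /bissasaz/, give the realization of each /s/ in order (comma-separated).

[s], [s], [z]

Occurrence 1 (position 3): no conditioning environment matches → elsewhere allophone [s].
Occurrence 2 (position 4): no conditioning environment matches → elsewhere allophone [s].
Occurrence 3 (position 6): between two vowels → [z].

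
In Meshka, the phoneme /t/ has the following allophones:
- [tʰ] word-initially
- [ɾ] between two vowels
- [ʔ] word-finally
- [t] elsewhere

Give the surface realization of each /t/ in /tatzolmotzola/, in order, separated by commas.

Occurrence 1 (position 1): word-initially → [tʰ].
Occurrence 2 (position 3): no conditioning environment matches → elsewhere allophone [t].
Occurrence 3 (position 9): no conditioning environment matches → elsewhere allophone [t].

[tʰ], [t], [t]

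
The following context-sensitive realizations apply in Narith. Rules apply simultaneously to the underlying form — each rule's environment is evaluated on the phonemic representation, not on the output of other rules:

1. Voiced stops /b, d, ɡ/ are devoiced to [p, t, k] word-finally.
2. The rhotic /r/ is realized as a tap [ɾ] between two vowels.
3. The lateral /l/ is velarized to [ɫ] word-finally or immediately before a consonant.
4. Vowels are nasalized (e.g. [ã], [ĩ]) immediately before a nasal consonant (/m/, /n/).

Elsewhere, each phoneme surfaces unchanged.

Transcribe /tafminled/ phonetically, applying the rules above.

/a/ (between /t/ and /f/): rule 4 targets it, but not before a nasal consonant → unchanged [a].
/i/ (between /m/ and /n/) occurs before a nasal consonant → [ĩ] by rule 4.
/l/ (between /n/ and /e/) fails the environment for rule 3, so it stays [l].
/e/ (between /l/ and /d/): rule 4 targets it, but not before a nasal consonant → unchanged [e].
/d/ — word-final, word-finally — surfaces as [t] (rule 1).

[tafmĩnlet]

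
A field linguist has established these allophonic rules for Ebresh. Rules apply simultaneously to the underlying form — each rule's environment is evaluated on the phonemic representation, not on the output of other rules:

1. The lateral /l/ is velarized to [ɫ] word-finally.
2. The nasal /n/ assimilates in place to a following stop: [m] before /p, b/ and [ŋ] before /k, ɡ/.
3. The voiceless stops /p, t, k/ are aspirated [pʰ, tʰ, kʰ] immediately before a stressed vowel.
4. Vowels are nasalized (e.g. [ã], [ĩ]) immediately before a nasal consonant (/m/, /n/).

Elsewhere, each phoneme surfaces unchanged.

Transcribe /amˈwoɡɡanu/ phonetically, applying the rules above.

/a/ (word-initial): before a nasal consonant, so rule 4 applies → [ã].
/m/ (between /a/ and /w/): no rule targets it → [m].
/w/ stays [w].
/o/ (between /w/ and /ɡ/) is in the target of rule 4 but the environment (before a nasal consonant) is not met → [o].
/ɡ/ (between /o/ and /ɡ/): no rule targets it → [ɡ].
/ɡ/ (between /ɡ/ and /a/) is unaffected → [ɡ].
Rule 4 applies to /a/ (between /ɡ/ and /n/: before a nasal consonant) → [ã].
/n/ (between /a/ and /u/) is in the target of rule 2 but the environment (before a labial or velar stop) is not met → [n].
/u/ (word-final) is in the target of rule 4 but the environment (before a nasal consonant) is not met → [u].

[ãmˈwoɡɡãnu]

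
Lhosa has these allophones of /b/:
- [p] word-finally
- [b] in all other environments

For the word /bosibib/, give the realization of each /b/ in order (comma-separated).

[b], [b], [p]

Occurrence 1 (position 1): no conditioning environment matches → elsewhere allophone [b].
Occurrence 2 (position 5): no conditioning environment matches → elsewhere allophone [b].
Occurrence 3 (position 7): word-finally → [p].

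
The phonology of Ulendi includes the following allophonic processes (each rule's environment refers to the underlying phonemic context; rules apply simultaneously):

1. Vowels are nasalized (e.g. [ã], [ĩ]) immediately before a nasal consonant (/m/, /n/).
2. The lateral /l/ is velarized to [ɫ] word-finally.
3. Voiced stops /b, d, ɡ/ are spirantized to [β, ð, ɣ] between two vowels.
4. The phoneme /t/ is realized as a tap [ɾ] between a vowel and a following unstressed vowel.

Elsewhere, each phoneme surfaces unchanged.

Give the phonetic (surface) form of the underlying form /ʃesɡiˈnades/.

[ʃesɡĩˈnaðes]

/ʃ/ stays [ʃ].
/e/ — between /ʃ/ and /s/; rule 1 does not apply here → [e].
/s/ — not in any rule's target class → [s].
/ɡ/ (between /s/ and /i/): rule 3 targets it, but not between two vowels → unchanged [ɡ].
/i/ — between /ɡ/ and /n/, before a nasal consonant — surfaces as [ĩ] (rule 1).
/n/ (between /i/ and /a/) is unaffected → [n].
/a/ (between /n/ and /d/) fails the environment for rule 1, so it stays [a].
/d/ (between /a/ and /e/): between two vowels, so rule 3 applies → [ð].
/e/ (between /d/ and /s/): rule 1 targets it, but not before a nasal consonant → unchanged [e].
/s/ (word-final) is unaffected → [s].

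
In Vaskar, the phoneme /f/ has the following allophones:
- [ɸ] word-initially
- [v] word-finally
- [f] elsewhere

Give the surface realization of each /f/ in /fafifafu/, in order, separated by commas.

[ɸ], [f], [f], [f]

Occurrence 1 (position 1): word-initially → [ɸ].
Occurrence 2 (position 3): no conditioning environment matches → elsewhere allophone [f].
Occurrence 3 (position 5): no conditioning environment matches → elsewhere allophone [f].
Occurrence 4 (position 7): no conditioning environment matches → elsewhere allophone [f].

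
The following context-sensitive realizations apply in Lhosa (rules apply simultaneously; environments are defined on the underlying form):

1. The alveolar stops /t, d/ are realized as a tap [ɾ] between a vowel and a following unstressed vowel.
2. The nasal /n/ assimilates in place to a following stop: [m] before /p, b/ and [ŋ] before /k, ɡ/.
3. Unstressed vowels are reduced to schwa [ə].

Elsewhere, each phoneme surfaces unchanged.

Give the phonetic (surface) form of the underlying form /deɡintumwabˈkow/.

[dəɡəntəmwəbˈkow]

/d/ (word-initial) is in the target of rule 1 but the environment (between a vowel and a following unstressed vowel) is not met → [d].
/e/ meets the environment for rule 3 (in an unstressed syllable) → [ə].
/ɡ/ (between /e/ and /i/) is unaffected → [ɡ].
/i/ (between /ɡ/ and /n/) occurs in an unstressed syllable → [ə] by rule 3.
/n/ (between /i/ and /t/) fails the environment for rule 2, so it stays [n].
/t/ (between /n/ and /u/): rule 1 targets it, but not between a vowel and a following unstressed vowel → unchanged [t].
/u/ (between /t/ and /m/): in an unstressed syllable, so rule 3 applies → [ə].
/m/ — not in any rule's target class → [m].
/w/ — not in any rule's target class → [w].
Rule 3 applies to /a/ (between /w/ and /b/: in an unstressed syllable) → [ə].
/b/ — not in any rule's target class → [b].
/k/ stays [k].
/o/ (between /k/ and /w/): rule 3 targets it, but not in an unstressed syllable → unchanged [o].
/w/ (word-final): no rule targets it → [w].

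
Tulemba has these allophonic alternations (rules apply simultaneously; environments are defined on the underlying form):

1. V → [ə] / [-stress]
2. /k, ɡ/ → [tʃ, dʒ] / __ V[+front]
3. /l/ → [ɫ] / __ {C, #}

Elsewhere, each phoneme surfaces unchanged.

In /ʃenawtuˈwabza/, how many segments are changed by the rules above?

Segments that undergo a rule: /e/ → [ə] (rule 1); /a/ → [ə] (rule 1); /u/ → [ə] (rule 1); /a/ → [ə] (rule 1).
All other segments surface unchanged.

4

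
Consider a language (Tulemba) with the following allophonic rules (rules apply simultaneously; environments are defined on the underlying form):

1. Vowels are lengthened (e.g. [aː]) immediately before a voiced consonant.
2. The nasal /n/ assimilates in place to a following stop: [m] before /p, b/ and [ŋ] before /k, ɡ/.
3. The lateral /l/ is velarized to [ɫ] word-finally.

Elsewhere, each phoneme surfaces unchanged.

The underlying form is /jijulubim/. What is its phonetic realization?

[jiːjuːluːbiːm]

/i/ (between /j/ and /j/): before a voiced consonant, so rule 1 applies → [iː].
/u/ meets the environment for rule 1 (before a voiced consonant) → [uː].
/l/ — between /u/ and /u/; rule 3 does not apply here → [l].
/u/ meets the environment for rule 1 (before a voiced consonant) → [uː].
/i/ — between /b/ and /m/, before a voiced consonant — surfaces as [iː] (rule 1).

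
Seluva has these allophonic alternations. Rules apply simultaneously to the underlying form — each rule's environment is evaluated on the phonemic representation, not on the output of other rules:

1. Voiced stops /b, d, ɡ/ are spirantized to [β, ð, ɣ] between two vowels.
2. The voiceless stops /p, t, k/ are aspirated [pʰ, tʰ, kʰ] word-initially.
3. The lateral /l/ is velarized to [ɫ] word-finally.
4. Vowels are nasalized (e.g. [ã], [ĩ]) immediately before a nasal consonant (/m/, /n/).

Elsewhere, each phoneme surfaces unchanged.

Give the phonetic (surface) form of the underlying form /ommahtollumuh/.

Rule 4 applies to /o/ (word-initial: before a nasal consonant) → [õ].
/m/ — not in any rule's target class → [m].
/m/ (between /m/ and /a/) is unaffected → [m].
/a/ (between /m/ and /h/) fails the environment for rule 4, so it stays [a].
/h/ (between /a/ and /t/) is unaffected → [h].
/t/ (between /h/ and /o/) is in the target of rule 2 but the environment (word-initially) is not met → [t].
/o/ (between /t/ and /l/) is in the target of rule 4 but the environment (before a nasal consonant) is not met → [o].
/l/ (between /o/ and /l/) is in the target of rule 3 but the environment (word-finally) is not met → [l].
/l/ — between /l/ and /u/; rule 3 does not apply here → [l].
Rule 4 applies to /u/ (between /l/ and /m/: before a nasal consonant) → [ũ].
/m/ — not in any rule's target class → [m].
/u/ (between /m/ and /h/) fails the environment for rule 4, so it stays [u].
/h/ (word-final) is unaffected → [h].

[õmmahtollũmuh]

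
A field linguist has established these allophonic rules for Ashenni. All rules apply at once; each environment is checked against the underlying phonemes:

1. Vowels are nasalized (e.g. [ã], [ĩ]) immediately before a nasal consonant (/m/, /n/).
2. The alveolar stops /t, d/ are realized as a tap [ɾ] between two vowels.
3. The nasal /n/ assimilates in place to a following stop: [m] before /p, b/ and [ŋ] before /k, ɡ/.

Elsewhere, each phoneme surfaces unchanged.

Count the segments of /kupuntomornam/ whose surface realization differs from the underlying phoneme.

Segments that undergo a rule: /u/ → [ũ] (rule 1); /o/ → [õ] (rule 1); /a/ → [ã] (rule 1).
All other segments surface unchanged.

3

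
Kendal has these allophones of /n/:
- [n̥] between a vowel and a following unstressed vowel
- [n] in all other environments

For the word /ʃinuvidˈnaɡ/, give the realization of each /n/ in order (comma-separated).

[n̥], [n]

Occurrence 1 (position 3): between a vowel and a following unstressed vowel → [n̥].
Occurrence 2 (position 8): no conditioning environment matches → elsewhere allophone [n].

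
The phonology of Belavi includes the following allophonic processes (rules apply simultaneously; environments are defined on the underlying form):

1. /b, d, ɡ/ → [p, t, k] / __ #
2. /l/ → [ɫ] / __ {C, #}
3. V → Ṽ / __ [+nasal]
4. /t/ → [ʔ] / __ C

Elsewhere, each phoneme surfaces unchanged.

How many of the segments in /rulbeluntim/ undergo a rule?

3

Segments that undergo a rule: /l/ → [ɫ] (rule 2); /u/ → [ũ] (rule 3); /i/ → [ĩ] (rule 3).
All other segments surface unchanged.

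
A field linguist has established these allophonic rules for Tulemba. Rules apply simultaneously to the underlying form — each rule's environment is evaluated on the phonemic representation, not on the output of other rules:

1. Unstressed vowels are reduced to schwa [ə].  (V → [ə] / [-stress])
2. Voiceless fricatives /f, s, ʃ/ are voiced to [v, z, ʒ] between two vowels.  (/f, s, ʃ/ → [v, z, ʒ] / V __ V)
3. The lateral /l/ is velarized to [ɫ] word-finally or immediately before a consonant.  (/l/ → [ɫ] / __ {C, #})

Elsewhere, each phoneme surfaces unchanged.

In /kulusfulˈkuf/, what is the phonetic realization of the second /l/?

/l/ meets the environment for rule 3 (word-finally or immediately before a consonant) → [ɫ].

[ɫ]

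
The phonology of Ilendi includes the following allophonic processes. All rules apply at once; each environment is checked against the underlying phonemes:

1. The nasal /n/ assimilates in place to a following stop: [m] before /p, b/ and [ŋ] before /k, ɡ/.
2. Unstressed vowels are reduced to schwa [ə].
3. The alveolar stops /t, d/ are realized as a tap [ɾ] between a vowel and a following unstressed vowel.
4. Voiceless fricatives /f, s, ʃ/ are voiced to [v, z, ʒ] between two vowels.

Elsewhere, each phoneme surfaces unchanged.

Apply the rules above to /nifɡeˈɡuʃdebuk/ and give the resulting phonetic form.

[nəfɡəˈɡuʃdəbək]

/n/ — word-initial; rule 1 does not apply here → [n].
/i/ — between /n/ and /f/, in an unstressed syllable — surfaces as [ə] (rule 2).
/f/ (between /i/ and /ɡ/) fails the environment for rule 4, so it stays [f].
/e/ meets the environment for rule 2 (in an unstressed syllable) → [ə].
/u/ (between /ɡ/ and /ʃ/): rule 2 targets it, but not in an unstressed syllable → unchanged [u].
/ʃ/ (between /u/ and /d/) fails the environment for rule 4, so it stays [ʃ].
/d/ (between /ʃ/ and /e/): rule 3 targets it, but not between a vowel and a following unstressed vowel → unchanged [d].
Rule 2 applies to /e/ (between /d/ and /b/: in an unstressed syllable) → [ə].
/u/ (between /b/ and /k/) occurs in an unstressed syllable → [ə] by rule 2.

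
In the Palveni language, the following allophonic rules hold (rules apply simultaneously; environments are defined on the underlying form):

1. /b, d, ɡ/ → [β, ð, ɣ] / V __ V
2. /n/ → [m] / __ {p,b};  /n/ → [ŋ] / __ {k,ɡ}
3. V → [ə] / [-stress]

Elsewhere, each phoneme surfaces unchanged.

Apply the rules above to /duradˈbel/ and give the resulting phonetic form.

/d/ — word-initial; rule 1 does not apply here → [d].
Rule 3 applies to /u/ (between /d/ and /r/: in an unstressed syllable) → [ə].
/r/ — not in any rule's target class → [r].
/a/ (between /r/ and /d/) occurs in an unstressed syllable → [ə] by rule 3.
/d/ (between /a/ and /b/) is in the target of rule 1 but the environment (between two vowels) is not met → [d].
/b/ — between /d/ and /e/; rule 1 does not apply here → [b].
/e/ (between /b/ and /l/) fails the environment for rule 3, so it stays [e].
/l/ (word-final): no rule targets it → [l].

[dərədˈbel]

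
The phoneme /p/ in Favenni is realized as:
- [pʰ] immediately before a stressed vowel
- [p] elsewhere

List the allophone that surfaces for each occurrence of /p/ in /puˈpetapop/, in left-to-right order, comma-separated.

Occurrence 1 (position 1): no conditioning environment matches → elsewhere allophone [p].
Occurrence 2 (position 3): immediately before a stressed vowel → [pʰ].
Occurrence 3 (position 7): no conditioning environment matches → elsewhere allophone [p].
Occurrence 4 (position 9): no conditioning environment matches → elsewhere allophone [p].

[p], [pʰ], [p], [p]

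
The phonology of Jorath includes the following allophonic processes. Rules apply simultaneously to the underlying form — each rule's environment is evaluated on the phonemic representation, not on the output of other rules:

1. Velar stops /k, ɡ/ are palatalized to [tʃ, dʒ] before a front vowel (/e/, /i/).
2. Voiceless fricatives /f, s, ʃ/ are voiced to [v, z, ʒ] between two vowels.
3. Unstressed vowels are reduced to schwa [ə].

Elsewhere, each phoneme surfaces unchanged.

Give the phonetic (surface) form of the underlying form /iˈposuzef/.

/i/ — word-initial, in an unstressed syllable — surfaces as [ə] (rule 3).
/o/ (between /p/ and /s/) fails the environment for rule 3, so it stays [o].
/s/ — between /o/ and /u/, between two vowels — surfaces as [z] (rule 2).
Rule 3 applies to /u/ (between /s/ and /z/: in an unstressed syllable) → [ə].
Rule 3 applies to /e/ (between /z/ and /f/: in an unstressed syllable) → [ə].
/f/ (word-final) fails the environment for rule 2, so it stays [f].

[əˈpozəzəf]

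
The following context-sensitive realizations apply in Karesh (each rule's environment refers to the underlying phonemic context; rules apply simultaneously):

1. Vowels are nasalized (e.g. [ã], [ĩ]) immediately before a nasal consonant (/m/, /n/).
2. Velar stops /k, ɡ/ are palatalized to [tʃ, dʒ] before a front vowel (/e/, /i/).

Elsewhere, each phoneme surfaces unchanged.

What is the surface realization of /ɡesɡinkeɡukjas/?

[dʒesdʒĩntʃeɡukjas]

Rule 2 applies to /ɡ/ (word-initial: before a front vowel) → [dʒ].
/e/ — between /ɡ/ and /s/; rule 1 does not apply here → [e].
/s/ stays [s].
Rule 2 applies to /ɡ/ (between /s/ and /i/: before a front vowel) → [dʒ].
/i/ — between /ɡ/ and /n/, before a nasal consonant — surfaces as [ĩ] (rule 1).
/n/ stays [n].
/k/ (between /n/ and /e/): before a front vowel, so rule 2 applies → [tʃ].
/e/ (between /k/ and /ɡ/) is in the target of rule 1 but the environment (before a nasal consonant) is not met → [e].
/ɡ/ (between /e/ and /u/) is in the target of rule 2 but the environment (before a front vowel) is not met → [ɡ].
/u/ (between /ɡ/ and /k/) is in the target of rule 1 but the environment (before a nasal consonant) is not met → [u].
/k/ — between /u/ and /j/; rule 2 does not apply here → [k].
/j/ stays [j].
/a/ (between /j/ and /s/) fails the environment for rule 1, so it stays [a].
/s/ (word-final) is unaffected → [s].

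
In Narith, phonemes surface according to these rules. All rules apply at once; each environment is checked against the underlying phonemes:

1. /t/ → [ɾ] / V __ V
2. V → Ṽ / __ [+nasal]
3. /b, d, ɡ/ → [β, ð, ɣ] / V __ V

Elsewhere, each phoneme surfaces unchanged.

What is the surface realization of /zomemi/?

[zõmẽmi]

/z/ stays [z].
/o/ meets the environment for rule 2 (before a nasal consonant) → [õ].
/m/ — not in any rule's target class → [m].
/e/ meets the environment for rule 2 (before a nasal consonant) → [ẽ].
/m/ stays [m].
/i/ — word-final; rule 2 does not apply here → [i].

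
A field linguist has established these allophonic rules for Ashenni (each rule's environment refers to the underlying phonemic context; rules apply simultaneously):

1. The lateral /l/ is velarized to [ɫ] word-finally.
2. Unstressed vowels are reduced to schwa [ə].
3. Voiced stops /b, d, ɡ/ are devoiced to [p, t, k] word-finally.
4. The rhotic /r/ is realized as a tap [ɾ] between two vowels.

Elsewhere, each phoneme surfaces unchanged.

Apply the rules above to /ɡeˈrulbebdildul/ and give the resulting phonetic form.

[ɡəˈɾulbəbdəldəɫ]

/ɡ/ (word-initial) fails the environment for rule 3, so it stays [ɡ].
/e/ (between /ɡ/ and /r/) occurs in an unstressed syllable → [ə] by rule 2.
/r/ (between /e/ and /u/): between two vowels, so rule 4 applies → [ɾ].
/u/ (between /r/ and /l/): rule 2 targets it, but not in an unstressed syllable → unchanged [u].
/l/ (between /u/ and /b/) fails the environment for rule 1, so it stays [l].
/b/ — between /l/ and /e/; rule 3 does not apply here → [b].
/e/ (between /b/ and /b/) occurs in an unstressed syllable → [ə] by rule 2.
/b/ (between /e/ and /d/): rule 3 targets it, but not word-finally → unchanged [b].
/d/ — between /b/ and /i/; rule 3 does not apply here → [d].
/i/ meets the environment for rule 2 (in an unstressed syllable) → [ə].
/l/ (between /i/ and /d/) is in the target of rule 1 but the environment (word-finally) is not met → [l].
/d/ (between /l/ and /u/) is in the target of rule 3 but the environment (word-finally) is not met → [d].
/u/ (between /d/ and /l/): in an unstressed syllable, so rule 2 applies → [ə].
/l/ (word-final): word-finally, so rule 1 applies → [ɫ].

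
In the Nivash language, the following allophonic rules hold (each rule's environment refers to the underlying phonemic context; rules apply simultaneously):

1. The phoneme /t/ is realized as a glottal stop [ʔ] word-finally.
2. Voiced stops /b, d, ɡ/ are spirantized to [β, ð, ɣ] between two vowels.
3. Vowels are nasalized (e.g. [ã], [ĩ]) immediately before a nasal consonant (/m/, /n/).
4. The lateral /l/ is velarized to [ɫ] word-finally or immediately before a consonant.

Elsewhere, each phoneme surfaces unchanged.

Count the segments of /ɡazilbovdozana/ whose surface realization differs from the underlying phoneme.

Segments that undergo a rule: /l/ → [ɫ] (rule 4); /a/ → [ã] (rule 3).
All other segments surface unchanged.

2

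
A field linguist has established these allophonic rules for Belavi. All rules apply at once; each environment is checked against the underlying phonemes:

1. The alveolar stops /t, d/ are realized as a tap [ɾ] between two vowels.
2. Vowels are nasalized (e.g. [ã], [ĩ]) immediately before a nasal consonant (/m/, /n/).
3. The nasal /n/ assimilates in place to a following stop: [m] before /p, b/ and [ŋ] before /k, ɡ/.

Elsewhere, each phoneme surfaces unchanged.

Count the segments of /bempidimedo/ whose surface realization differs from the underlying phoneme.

Segments that undergo a rule: /e/ → [ẽ] (rule 2); /d/ → [ɾ] (rule 1); /i/ → [ĩ] (rule 2); /d/ → [ɾ] (rule 1).
All other segments surface unchanged.

4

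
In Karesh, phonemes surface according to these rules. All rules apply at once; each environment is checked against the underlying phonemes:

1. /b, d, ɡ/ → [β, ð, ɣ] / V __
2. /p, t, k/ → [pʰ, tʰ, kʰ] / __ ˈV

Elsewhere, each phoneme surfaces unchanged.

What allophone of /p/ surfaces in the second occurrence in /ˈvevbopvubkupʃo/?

/p/ (between /u/ and /ʃ/) is in the target of rule 2 but the environment (immediately before a stressed vowel) is not met → [p].

[p]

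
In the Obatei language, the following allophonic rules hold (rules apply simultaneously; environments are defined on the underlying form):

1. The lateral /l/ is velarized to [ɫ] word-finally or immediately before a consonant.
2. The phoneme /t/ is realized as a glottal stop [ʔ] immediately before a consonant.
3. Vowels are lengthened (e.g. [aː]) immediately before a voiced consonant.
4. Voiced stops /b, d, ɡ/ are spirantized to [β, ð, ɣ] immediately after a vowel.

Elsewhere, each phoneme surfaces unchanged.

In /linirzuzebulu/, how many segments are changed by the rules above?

Segments that undergo a rule: /i/ → [iː] (rule 3); /i/ → [iː] (rule 3); /u/ → [uː] (rule 3); /e/ → [eː] (rule 3); /b/ → [β] (rule 4); /u/ → [uː] (rule 3).
All other segments surface unchanged.

6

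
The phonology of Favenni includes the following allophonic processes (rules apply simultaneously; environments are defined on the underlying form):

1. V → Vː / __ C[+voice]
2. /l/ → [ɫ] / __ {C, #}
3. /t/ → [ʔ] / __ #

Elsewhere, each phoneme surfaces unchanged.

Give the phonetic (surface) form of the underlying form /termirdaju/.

[teːrmiːrdaːju]

/t/ (word-initial): rule 3 targets it, but not word-finally → unchanged [t].
/e/ — between /t/ and /r/, before a voiced consonant — surfaces as [eː] (rule 1).
/r/ (between /e/ and /m/): no rule targets it → [r].
/m/ (between /r/ and /i/): no rule targets it → [m].
/i/ (between /m/ and /r/) occurs before a voiced consonant → [iː] by rule 1.
/r/ — not in any rule's target class → [r].
/d/ stays [d].
/a/ (between /d/ and /j/) occurs before a voiced consonant → [aː] by rule 1.
/j/ — not in any rule's target class → [j].
/u/ (word-final) fails the environment for rule 1, so it stays [u].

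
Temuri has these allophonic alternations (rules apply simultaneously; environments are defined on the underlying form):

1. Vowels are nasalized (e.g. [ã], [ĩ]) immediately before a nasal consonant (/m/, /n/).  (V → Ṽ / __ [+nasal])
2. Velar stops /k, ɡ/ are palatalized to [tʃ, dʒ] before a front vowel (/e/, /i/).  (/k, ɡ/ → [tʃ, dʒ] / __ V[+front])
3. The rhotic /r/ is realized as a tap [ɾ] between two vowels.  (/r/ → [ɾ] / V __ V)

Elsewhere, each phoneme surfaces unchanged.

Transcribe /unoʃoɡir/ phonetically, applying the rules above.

/u/ — word-initial, before a nasal consonant — surfaces as [ũ] (rule 1).
/o/ (between /n/ and /ʃ/): rule 1 targets it, but not before a nasal consonant → unchanged [o].
/o/ (between /ʃ/ and /ɡ/) fails the environment for rule 1, so it stays [o].
/ɡ/ (between /o/ and /i/): before a front vowel, so rule 2 applies → [dʒ].
/i/ (between /ɡ/ and /r/) fails the environment for rule 1, so it stays [i].
/r/ (word-final) is in the target of rule 3 but the environment (between two vowels) is not met → [r].

[ũnoʃodʒir]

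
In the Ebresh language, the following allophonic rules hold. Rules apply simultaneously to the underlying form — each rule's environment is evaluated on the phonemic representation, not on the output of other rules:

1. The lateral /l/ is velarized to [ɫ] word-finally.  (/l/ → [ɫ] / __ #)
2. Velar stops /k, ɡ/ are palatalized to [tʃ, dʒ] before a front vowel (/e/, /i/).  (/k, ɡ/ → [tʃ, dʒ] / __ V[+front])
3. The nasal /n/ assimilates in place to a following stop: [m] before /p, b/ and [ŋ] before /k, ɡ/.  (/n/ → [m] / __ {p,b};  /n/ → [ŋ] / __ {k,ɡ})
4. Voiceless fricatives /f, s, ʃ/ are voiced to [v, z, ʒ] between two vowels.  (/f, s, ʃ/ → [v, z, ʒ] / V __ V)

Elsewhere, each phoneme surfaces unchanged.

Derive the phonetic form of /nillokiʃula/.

[nillotʃiʒula]

/n/ (word-initial) is in the target of rule 3 but the environment (before a labial or velar stop) is not met → [n].
/i/ stays [i].
/l/ (between /i/ and /l/) is in the target of rule 1 but the environment (word-finally) is not met → [l].
/l/ (between /l/ and /o/) is in the target of rule 1 but the environment (word-finally) is not met → [l].
/o/ stays [o].
/k/ (between /o/ and /i/): before a front vowel, so rule 2 applies → [tʃ].
/i/ stays [i].
/ʃ/ (between /i/ and /u/): between two vowels, so rule 4 applies → [ʒ].
/u/ — not in any rule's target class → [u].
/l/ — between /u/ and /a/; rule 1 does not apply here → [l].
/a/ — not in any rule's target class → [a].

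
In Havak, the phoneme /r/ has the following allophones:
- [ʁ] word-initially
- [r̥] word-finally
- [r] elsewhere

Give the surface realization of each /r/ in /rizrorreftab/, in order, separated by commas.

[ʁ], [r], [r], [r]

Occurrence 1 (position 1): word-initially → [ʁ].
Occurrence 2 (position 4): no conditioning environment matches → elsewhere allophone [r].
Occurrence 3 (position 6): no conditioning environment matches → elsewhere allophone [r].
Occurrence 4 (position 7): no conditioning environment matches → elsewhere allophone [r].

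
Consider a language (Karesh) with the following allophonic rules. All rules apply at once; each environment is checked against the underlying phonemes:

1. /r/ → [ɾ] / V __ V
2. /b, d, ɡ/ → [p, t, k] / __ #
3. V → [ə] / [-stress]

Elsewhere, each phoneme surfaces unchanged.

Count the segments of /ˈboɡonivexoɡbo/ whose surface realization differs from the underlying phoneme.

Segments that undergo a rule: /o/ → [ə] (rule 3); /i/ → [ə] (rule 3); /e/ → [ə] (rule 3); /o/ → [ə] (rule 3); /o/ → [ə] (rule 3).
All other segments surface unchanged.

5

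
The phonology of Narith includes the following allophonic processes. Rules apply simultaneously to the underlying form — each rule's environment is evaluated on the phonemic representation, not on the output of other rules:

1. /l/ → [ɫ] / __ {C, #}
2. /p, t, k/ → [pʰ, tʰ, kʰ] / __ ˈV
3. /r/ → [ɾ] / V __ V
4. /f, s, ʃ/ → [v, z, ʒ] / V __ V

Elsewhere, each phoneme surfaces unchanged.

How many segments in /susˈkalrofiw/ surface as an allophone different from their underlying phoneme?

Segments that undergo a rule: /k/ → [kʰ] (rule 2); /l/ → [ɫ] (rule 1); /f/ → [v] (rule 4).
All other segments surface unchanged.

3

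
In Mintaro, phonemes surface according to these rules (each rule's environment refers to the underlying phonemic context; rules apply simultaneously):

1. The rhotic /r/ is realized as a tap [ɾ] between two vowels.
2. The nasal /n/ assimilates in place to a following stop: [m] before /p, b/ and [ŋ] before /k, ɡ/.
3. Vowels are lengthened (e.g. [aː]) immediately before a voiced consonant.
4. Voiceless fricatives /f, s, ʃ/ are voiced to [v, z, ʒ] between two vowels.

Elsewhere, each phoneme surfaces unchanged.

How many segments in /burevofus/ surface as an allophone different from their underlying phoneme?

Segments that undergo a rule: /u/ → [uː] (rule 3); /r/ → [ɾ] (rule 1); /e/ → [eː] (rule 3); /f/ → [v] (rule 4).
All other segments surface unchanged.

4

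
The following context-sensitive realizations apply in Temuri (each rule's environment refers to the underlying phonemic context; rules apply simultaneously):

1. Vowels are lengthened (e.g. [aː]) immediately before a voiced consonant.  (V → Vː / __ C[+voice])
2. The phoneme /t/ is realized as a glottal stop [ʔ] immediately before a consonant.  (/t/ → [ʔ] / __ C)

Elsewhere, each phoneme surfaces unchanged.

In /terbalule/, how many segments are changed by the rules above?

Segments that undergo a rule: /e/ → [eː] (rule 1); /a/ → [aː] (rule 1); /u/ → [uː] (rule 1).
All other segments surface unchanged.

3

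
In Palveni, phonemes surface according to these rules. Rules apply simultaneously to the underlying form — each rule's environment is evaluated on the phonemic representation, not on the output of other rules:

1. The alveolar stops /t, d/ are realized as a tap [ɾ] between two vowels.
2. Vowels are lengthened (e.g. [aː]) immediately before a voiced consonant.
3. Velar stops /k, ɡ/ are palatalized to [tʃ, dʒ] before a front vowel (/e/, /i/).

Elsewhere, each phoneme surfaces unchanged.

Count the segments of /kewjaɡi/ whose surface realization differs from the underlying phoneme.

Segments that undergo a rule: /k/ → [tʃ] (rule 3); /e/ → [eː] (rule 2); /a/ → [aː] (rule 2); /ɡ/ → [dʒ] (rule 3).
All other segments surface unchanged.

4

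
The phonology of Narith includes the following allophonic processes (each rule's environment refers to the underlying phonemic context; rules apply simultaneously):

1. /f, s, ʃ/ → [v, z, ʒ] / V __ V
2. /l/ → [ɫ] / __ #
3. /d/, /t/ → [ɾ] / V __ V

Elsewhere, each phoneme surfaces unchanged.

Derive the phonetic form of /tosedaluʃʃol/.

/t/ (word-initial) is in the target of rule 3 but the environment (between two vowels) is not met → [t].
Rule 1 applies to /s/ (between /o/ and /e/: between two vowels) → [z].
Rule 3 applies to /d/ (between /e/ and /a/: between two vowels) → [ɾ].
/l/ (between /a/ and /u/) is in the target of rule 2 but the environment (word-finally) is not met → [l].
/ʃ/ (between /u/ and /ʃ/) is in the target of rule 1 but the environment (between two vowels) is not met → [ʃ].
/ʃ/ (between /ʃ/ and /o/) fails the environment for rule 1, so it stays [ʃ].
/l/ (word-final): word-finally, so rule 2 applies → [ɫ].

[tozeɾaluʃʃoɫ]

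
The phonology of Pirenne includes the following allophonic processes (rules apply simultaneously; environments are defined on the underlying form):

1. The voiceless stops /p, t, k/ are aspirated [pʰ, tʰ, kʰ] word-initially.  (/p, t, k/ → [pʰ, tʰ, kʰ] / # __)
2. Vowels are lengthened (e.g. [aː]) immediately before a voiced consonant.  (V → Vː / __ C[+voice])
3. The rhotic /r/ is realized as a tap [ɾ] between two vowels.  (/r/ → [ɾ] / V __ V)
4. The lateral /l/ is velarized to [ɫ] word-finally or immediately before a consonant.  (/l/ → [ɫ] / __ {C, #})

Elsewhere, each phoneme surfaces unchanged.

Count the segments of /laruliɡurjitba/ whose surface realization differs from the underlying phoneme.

Segments that undergo a rule: /a/ → [aː] (rule 2); /r/ → [ɾ] (rule 3); /u/ → [uː] (rule 2); /i/ → [iː] (rule 2); /u/ → [uː] (rule 2).
All other segments surface unchanged.

5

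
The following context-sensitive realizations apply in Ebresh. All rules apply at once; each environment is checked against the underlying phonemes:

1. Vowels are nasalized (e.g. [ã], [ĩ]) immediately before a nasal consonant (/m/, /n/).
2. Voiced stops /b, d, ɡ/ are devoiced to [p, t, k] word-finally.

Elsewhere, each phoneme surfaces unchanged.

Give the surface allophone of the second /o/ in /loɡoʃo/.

[o]

/o/ (between /ɡ/ and /ʃ/) is in the target of rule 1 but the environment (before a nasal consonant) is not met → [o].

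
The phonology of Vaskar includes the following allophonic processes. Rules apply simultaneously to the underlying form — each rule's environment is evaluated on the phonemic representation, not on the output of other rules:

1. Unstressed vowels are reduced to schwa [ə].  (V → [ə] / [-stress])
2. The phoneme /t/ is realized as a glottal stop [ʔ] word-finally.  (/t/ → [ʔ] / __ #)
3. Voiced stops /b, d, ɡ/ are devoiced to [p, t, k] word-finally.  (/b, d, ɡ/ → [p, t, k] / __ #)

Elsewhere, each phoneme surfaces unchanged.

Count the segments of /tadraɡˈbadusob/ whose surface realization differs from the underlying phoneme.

Segments that undergo a rule: /a/ → [ə] (rule 1); /a/ → [ə] (rule 1); /u/ → [ə] (rule 1); /o/ → [ə] (rule 1); /b/ → [p] (rule 3).
All other segments surface unchanged.

5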